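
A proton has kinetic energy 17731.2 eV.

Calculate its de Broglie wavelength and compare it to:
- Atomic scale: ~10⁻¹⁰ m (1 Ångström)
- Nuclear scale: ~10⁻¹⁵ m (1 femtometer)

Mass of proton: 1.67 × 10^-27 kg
λ = 2.15 × 10^-13 m, which is between nuclear and atomic scales.

Using λ = h/√(2mKE):

KE = 17731.2 eV = 2.841 × 10^-15 J

λ = h/√(2mKE)
λ = (6.626 × 10^-34 J·s) / √(2 × 1.67 × 10^-27 kg × 2.841 × 10^-15 J)
λ = 2.15 × 10^-13 m

Comparison:
- Atomic scale (10⁻¹⁰ m): λ is 0.0022× this size
- Nuclear scale (10⁻¹⁵ m): λ is 2.2e+02× this size

The wavelength is between nuclear and atomic scales.

This wavelength is appropriate for probing atomic structure but too large for nuclear physics experiments.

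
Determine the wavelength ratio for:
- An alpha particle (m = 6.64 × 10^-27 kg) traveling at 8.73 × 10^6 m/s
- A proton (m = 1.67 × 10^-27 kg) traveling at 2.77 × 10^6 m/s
λ₁/λ₂ = 0.0798

Using λ = h/(mv):

λ₁ = h/(m₁v₁) = 1.14 × 10^-14 m
λ₂ = h/(m₂v₂) = 1.43 × 10^-13 m

Ratio λ₁/λ₂ = (m₂v₂)/(m₁v₁)
         = (1.67 × 10^-27 kg × 2.77 × 10^6 m/s) / (6.64 × 10^-27 kg × 8.73 × 10^6 m/s)
         = 0.0798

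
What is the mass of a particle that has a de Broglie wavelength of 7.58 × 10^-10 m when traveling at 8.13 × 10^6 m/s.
1.08 × 10^-31 kg

From the de Broglie relation λ = h/(mv), we solve for m:

m = h/(λv)
m = (6.626 × 10^-34 J·s) / (7.58 × 10^-10 m × 8.13 × 10^6 m/s)
m = 1.08 × 10^-31 kg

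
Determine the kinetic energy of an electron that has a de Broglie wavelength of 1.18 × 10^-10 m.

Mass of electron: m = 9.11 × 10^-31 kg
1.73 × 10^-17 J (or 108 eV)

From λ = h/√(2mKE), we solve for KE:

λ² = h²/(2mKE)
KE = h²/(2mλ²)
KE = (6.626 × 10^-34 J·s)² / (2 × 9.11 × 10^-31 kg × (1.18 × 10^-10 m)²)
KE = 1.73 × 10^-17 J
KE = 108 eV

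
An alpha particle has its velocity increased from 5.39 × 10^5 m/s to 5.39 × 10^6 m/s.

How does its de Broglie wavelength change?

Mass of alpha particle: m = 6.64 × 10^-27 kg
The wavelength decreases by a factor of 10.

Using λ = h/(mv):

Initial wavelength: λ₁ = h/(mv₁) = 1.85 × 10^-13 m
Final wavelength: λ₂ = h/(mv₂) = 1.85 × 10^-14 m

Since λ ∝ 1/v, when velocity increases by a factor of 10, the wavelength decreases by a factor of 10.

λ₂/λ₁ = v₁/v₂ = 1/10

The wavelength decreases by a factor of 10.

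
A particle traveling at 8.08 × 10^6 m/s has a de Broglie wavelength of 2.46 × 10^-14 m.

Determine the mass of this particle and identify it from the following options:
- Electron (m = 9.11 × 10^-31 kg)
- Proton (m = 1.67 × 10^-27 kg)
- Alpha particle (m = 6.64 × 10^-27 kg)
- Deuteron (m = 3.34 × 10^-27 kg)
The particle is a deuteron.

From λ = h/(mv), solve for mass:

m = h/(λv)
m = (6.626 × 10^-34 J·s) / (2.46 × 10^-14 m × 8.08 × 10^6 m/s)
m = 3.33 × 10^-27 kg

Comparing with the listed masses, this is closest to a deuteron.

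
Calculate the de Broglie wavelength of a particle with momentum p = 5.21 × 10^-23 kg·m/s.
1.27 × 10^-11 m

Using the de Broglie relation λ = h/p:

λ = h/p
λ = (6.626 × 10^-34 J·s) / (5.21 × 10^-23 kg·m/s)
λ = 1.27 × 10^-11 m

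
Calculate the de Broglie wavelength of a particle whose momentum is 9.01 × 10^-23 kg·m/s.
7.35 × 10^-12 m

Using the de Broglie relation λ = h/p:

λ = h/p
λ = (6.626 × 10^-34 J·s) / (9.01 × 10^-23 kg·m/s)
λ = 7.35 × 10^-12 m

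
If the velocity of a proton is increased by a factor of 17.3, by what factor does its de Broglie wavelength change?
The wavelength decreases by a factor of 17.3.

From λ = h/(mv), the wavelength is inversely proportional to velocity:

λ ∝ 1/v

If v → 17.3v, then λ → λ/17.3

When velocity is increased by a factor of 17.3, the wavelength decreases by a factor of 17.3.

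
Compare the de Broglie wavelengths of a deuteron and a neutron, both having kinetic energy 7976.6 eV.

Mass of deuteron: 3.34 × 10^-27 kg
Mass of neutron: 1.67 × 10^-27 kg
The neutron has the longer wavelength.

Using λ = h/√(2mKE):

For deuteron: λ₁ = h/√(2m₁KE) = 2.27 × 10^-13 m
For neutron: λ₂ = h/√(2m₂KE) = 3.21 × 10^-13 m

Since λ ∝ 1/√m at constant kinetic energy, the lighter particle has the longer wavelength.

The neutron has the longer de Broglie wavelength.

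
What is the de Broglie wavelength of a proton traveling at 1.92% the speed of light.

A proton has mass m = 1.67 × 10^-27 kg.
6.89 × 10^-14 m

Using the de Broglie relation λ = h/(mv):

v = 1.92% × c = 5.756 × 10^6 m/s

λ = h/(mv)
λ = (6.626 × 10^-34 J·s) / (1.67 × 10^-27 kg × 5.756 × 10^6 m/s)
λ = 6.89 × 10^-14 m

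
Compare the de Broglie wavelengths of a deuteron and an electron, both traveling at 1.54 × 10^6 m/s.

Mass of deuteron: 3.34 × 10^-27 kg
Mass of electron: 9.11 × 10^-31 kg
The electron has the longer wavelength.

Using λ = h/(mv), since both particles have the same velocity, the wavelength depends only on mass.

For deuteron: λ₁ = h/(m₁v) = 1.29 × 10^-13 m
For electron: λ₂ = h/(m₂v) = 4.72 × 10^-10 m

Since λ ∝ 1/m at constant velocity, the lighter particle has the longer wavelength.

The electron has the longer de Broglie wavelength.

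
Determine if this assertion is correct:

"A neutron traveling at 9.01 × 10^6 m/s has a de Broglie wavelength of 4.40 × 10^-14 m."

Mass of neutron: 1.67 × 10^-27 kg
True

The claim is correct.

Using λ = h/(mv):
λ = (6.626 × 10^-34 J·s) / (1.67 × 10^-27 kg × 9.01 × 10^6 m/s)
λ = 4.40 × 10^-14 m

This matches the claimed value.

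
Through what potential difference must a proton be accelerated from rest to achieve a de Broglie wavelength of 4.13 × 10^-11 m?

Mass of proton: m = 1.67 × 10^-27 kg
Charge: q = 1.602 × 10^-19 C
4.81 × 10^-1 V

From λ = h/√(2mqV), we solve for V:

λ² = h²/(2mqV)
V = h²/(2mqλ²)
V = (6.626 × 10^-34 J·s)² / (2 × 1.67 × 10^-27 kg × 1.602 × 10^-19 C × (4.13 × 10^-11 m)²)
V = 4.81 × 10^-1 V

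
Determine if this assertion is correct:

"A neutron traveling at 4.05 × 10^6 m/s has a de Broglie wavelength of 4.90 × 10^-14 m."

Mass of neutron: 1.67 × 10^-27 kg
False

The claim is incorrect.

Using λ = h/(mv):
λ = (6.626 × 10^-34 J·s) / (1.67 × 10^-27 kg × 4.05 × 10^6 m/s)
λ = 9.80 × 10^-14 m

The actual wavelength differs from the claimed 4.90 × 10^-14 m.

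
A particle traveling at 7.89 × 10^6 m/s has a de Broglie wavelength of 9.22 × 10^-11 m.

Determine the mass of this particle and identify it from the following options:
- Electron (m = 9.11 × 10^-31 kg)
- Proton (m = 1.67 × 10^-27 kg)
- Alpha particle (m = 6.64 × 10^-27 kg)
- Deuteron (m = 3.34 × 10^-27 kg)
The particle is an electron.

From λ = h/(mv), solve for mass:

m = h/(λv)
m = (6.626 × 10^-34 J·s) / (9.22 × 10^-11 m × 7.89 × 10^6 m/s)
m = 9.11 × 10^-31 kg

Comparing with the listed masses, this is closest to an electron.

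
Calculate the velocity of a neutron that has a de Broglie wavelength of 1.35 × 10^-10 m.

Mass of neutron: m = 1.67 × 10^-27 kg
2.94 × 10^3 m/s

From the de Broglie relation λ = h/(mv), we solve for v:

v = h/(mλ)
v = (6.626 × 10^-34 J·s) / (1.67 × 10^-27 kg × 1.35 × 10^-10 m)
v = 2.94 × 10^3 m/s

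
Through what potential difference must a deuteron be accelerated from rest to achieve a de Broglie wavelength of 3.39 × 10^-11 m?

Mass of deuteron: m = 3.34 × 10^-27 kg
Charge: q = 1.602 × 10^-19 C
3.57 × 10^-1 V

From λ = h/√(2mqV), we solve for V:

λ² = h²/(2mqV)
V = h²/(2mqλ²)
V = (6.626 × 10^-34 J·s)² / (2 × 3.34 × 10^-27 kg × 1.602 × 10^-19 C × (3.39 × 10^-11 m)²)
V = 3.57 × 10^-1 V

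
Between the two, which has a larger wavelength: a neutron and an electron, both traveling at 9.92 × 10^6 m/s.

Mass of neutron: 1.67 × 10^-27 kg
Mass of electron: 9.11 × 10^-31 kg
The electron has the longer wavelength.

Using λ = h/(mv), since both particles have the same velocity, the wavelength depends only on mass.

For neutron: λ₁ = h/(m₁v) = 4.00 × 10^-14 m
For electron: λ₂ = h/(m₂v) = 7.33 × 10^-11 m

Since λ ∝ 1/m at constant velocity, the lighter particle has the longer wavelength.

The electron has the longer de Broglie wavelength.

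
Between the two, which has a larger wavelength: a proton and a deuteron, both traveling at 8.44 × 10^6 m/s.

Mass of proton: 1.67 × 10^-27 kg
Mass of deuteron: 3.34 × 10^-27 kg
The proton has the longer wavelength.

Using λ = h/(mv), since both particles have the same velocity, the wavelength depends only on mass.

For proton: λ₁ = h/(m₁v) = 4.70 × 10^-14 m
For deuteron: λ₂ = h/(m₂v) = 2.35 × 10^-14 m

Since λ ∝ 1/m at constant velocity, the lighter particle has the longer wavelength.

The proton has the longer de Broglie wavelength.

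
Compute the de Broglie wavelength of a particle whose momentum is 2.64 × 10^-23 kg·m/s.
2.51 × 10^-11 m

Using the de Broglie relation λ = h/p:

λ = h/p
λ = (6.626 × 10^-34 J·s) / (2.64 × 10^-23 kg·m/s)
λ = 2.51 × 10^-11 m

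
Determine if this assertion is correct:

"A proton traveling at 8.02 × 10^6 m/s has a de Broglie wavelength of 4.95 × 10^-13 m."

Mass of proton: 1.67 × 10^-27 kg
False

The claim is incorrect.

Using λ = h/(mv):
λ = (6.626 × 10^-34 J·s) / (1.67 × 10^-27 kg × 8.02 × 10^6 m/s)
λ = 4.95 × 10^-14 m

The actual wavelength differs from the claimed 4.95 × 10^-13 m.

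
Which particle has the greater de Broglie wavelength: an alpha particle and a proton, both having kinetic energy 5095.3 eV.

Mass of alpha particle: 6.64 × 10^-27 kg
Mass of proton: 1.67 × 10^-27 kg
The proton has the longer wavelength.

Using λ = h/√(2mKE):

For alpha particle: λ₁ = h/√(2m₁KE) = 2.01 × 10^-13 m
For proton: λ₂ = h/√(2m₂KE) = 4.01 × 10^-13 m

Since λ ∝ 1/√m at constant kinetic energy, the lighter particle has the longer wavelength.

The proton has the longer de Broglie wavelength.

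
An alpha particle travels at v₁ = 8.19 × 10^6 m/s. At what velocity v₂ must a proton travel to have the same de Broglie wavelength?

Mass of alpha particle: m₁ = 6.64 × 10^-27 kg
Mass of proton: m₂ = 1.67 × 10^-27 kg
v₂ = 3.26 × 10^7 m/s

For equal de Broglie wavelengths: λ₁ = λ₂

h/(m₁v₁) = h/(m₂v₂)
m₁v₁ = m₂v₂
v₂ = v₁ · (m₁/m₂)

v₂ = 8.19 × 10^6 m/s × (6.64 × 10^-27 kg / 1.67 × 10^-27 kg)
v₂ = 3.26 × 10^7 m/s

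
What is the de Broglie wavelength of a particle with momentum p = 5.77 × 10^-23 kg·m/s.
1.15 × 10^-11 m

Using the de Broglie relation λ = h/p:

λ = h/p
λ = (6.626 × 10^-34 J·s) / (5.77 × 10^-23 kg·m/s)
λ = 1.15 × 10^-11 m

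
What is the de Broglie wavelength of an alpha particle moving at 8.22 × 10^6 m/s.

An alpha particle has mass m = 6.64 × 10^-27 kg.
1.21 × 10^-14 m

Using the de Broglie relation λ = h/(mv):

λ = h/(mv)
λ = (6.626 × 10^-34 J·s) / (6.64 × 10^-27 kg × 8.22 × 10^6 m/s)
λ = 1.21 × 10^-14 m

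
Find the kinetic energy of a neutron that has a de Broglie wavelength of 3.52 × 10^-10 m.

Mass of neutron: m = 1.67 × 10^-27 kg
1.06 × 10^-21 J (or 6.62 × 10^-3 eV)

From λ = h/√(2mKE), we solve for KE:

λ² = h²/(2mKE)
KE = h²/(2mλ²)
KE = (6.626 × 10^-34 J·s)² / (2 × 1.67 × 10^-27 kg × (3.52 × 10^-10 m)²)
KE = 1.06 × 10^-21 J
KE = 6.62 × 10^-3 eV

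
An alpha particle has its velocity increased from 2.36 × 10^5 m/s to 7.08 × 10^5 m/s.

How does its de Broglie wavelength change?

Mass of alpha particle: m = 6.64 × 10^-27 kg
The wavelength decreases by a factor of 3.

Using λ = h/(mv):

Initial wavelength: λ₁ = h/(mv₁) = 4.23 × 10^-13 m
Final wavelength: λ₂ = h/(mv₂) = 1.41 × 10^-13 m

Since λ ∝ 1/v, when velocity increases by a factor of 3, the wavelength decreases by a factor of 3.

λ₂/λ₁ = v₁/v₂ = 1/3

The wavelength decreases by a factor of 3.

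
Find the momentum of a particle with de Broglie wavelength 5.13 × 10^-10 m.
1.29 × 10^-24 kg·m/s

From the de Broglie relation λ = h/p, we solve for p:

p = h/λ
p = (6.626 × 10^-34 J·s) / (5.13 × 10^-10 m)
p = 1.29 × 10^-24 kg·m/s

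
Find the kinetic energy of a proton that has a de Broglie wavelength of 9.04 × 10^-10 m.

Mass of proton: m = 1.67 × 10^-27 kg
1.61 × 10^-22 J (or 1.00 × 10^-3 eV)

From λ = h/√(2mKE), we solve for KE:

λ² = h²/(2mKE)
KE = h²/(2mλ²)
KE = (6.626 × 10^-34 J·s)² / (2 × 1.67 × 10^-27 kg × (9.04 × 10^-10 m)²)
KE = 1.61 × 10^-22 J
KE = 1.00 × 10^-3 eV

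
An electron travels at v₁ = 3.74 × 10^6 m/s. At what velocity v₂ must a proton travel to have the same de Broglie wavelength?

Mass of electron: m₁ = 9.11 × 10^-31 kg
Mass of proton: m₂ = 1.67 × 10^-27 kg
v₂ = 2.04 × 10^3 m/s

For equal de Broglie wavelengths: λ₁ = λ₂

h/(m₁v₁) = h/(m₂v₂)
m₁v₁ = m₂v₂
v₂ = v₁ · (m₁/m₂)

v₂ = 3.74 × 10^6 m/s × (9.11 × 10^-31 kg / 1.67 × 10^-27 kg)
v₂ = 2.04 × 10^3 m/s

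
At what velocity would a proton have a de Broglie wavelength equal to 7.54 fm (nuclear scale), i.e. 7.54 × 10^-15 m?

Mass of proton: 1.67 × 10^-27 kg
5.26 × 10^7 m/s

From λ = h/(mv), solve for v:

v = h/(mλ)
v = (6.626 × 10^-34 J·s) / (1.67 × 10^-27 kg × 7.54 × 10^-15 m)
v = 5.26 × 10^7 m/s

Note: This velocity is 17.6% of the speed of light, so relativistic corrections would be needed for a more accurate calculation.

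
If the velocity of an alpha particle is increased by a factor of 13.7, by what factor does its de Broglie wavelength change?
The wavelength decreases by a factor of 13.7.

From λ = h/(mv), the wavelength is inversely proportional to velocity:

λ ∝ 1/v

If v → 13.7v, then λ → λ/13.7

When velocity is increased by a factor of 13.7, the wavelength decreases by a factor of 13.7.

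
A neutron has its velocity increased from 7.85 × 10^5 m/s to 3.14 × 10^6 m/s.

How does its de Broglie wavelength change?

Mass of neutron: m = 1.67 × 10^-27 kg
The wavelength decreases by a factor of 4.

Using λ = h/(mv):

Initial wavelength: λ₁ = h/(mv₁) = 5.05 × 10^-13 m
Final wavelength: λ₂ = h/(mv₂) = 1.26 × 10^-13 m

Since λ ∝ 1/v, when velocity increases by a factor of 4, the wavelength decreases by a factor of 4.

λ₂/λ₁ = v₁/v₂ = 1/4

The wavelength decreases by a factor of 4.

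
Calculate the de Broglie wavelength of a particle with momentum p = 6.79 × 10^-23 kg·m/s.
9.76 × 10^-12 m

Using the de Broglie relation λ = h/p:

λ = h/p
λ = (6.626 × 10^-34 J·s) / (6.79 × 10^-23 kg·m/s)
λ = 9.76 × 10^-12 m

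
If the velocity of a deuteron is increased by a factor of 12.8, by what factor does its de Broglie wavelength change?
The wavelength decreases by a factor of 12.8.

From λ = h/(mv), the wavelength is inversely proportional to velocity:

λ ∝ 1/v

If v → 12.8v, then λ → λ/12.8

When velocity is increased by a factor of 12.8, the wavelength decreases by a factor of 12.8.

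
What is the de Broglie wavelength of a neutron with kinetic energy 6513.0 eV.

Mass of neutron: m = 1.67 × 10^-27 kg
3.55 × 10^-13 m

Using λ = h/√(2mKE):

First convert KE to Joules: KE = 6513.0 eV = 1.043 × 10^-15 J

λ = h/√(2mKE)
λ = (6.626 × 10^-34 J·s) / √(2 × 1.67 × 10^-27 kg × 1.043 × 10^-15 J)
λ = 3.55 × 10^-13 m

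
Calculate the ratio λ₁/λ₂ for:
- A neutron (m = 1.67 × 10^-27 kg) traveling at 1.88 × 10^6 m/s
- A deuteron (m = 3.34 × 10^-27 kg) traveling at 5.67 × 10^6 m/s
λ₁/λ₂ = 6.03

Using λ = h/(mv):

λ₁ = h/(m₁v₁) = 2.11 × 10^-13 m
λ₂ = h/(m₂v₂) = 3.50 × 10^-14 m

Ratio λ₁/λ₂ = (m₂v₂)/(m₁v₁)
         = (3.34 × 10^-27 kg × 5.67 × 10^6 m/s) / (1.67 × 10^-27 kg × 1.88 × 10^6 m/s)
         = 6.03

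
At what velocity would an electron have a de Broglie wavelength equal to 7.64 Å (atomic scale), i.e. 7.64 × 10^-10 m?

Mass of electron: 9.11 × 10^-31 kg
9.52 × 10^5 m/s

From λ = h/(mv), solve for v:

v = h/(mλ)
v = (6.626 × 10^-34 J·s) / (9.11 × 10^-31 kg × 7.64 × 10^-10 m)
v = 9.52 × 10^5 m/s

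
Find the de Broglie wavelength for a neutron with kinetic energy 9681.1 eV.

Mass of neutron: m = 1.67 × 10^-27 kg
2.91 × 10^-13 m

Using λ = h/√(2mKE):

First convert KE to Joules: KE = 9681.1 eV = 1.551 × 10^-15 J

λ = h/√(2mKE)
λ = (6.626 × 10^-34 J·s) / √(2 × 1.67 × 10^-27 kg × 1.551 × 10^-15 J)
λ = 2.91 × 10^-13 m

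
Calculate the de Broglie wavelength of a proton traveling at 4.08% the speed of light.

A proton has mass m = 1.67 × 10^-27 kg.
3.24 × 10^-14 m

Using the de Broglie relation λ = h/(mv):

v = 4.08% × c = 1.223 × 10^7 m/s

λ = h/(mv)
λ = (6.626 × 10^-34 J·s) / (1.67 × 10^-27 kg × 1.223 × 10^7 m/s)
λ = 3.24 × 10^-14 m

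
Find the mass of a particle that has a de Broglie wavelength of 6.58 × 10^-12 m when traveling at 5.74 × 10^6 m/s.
1.75 × 10^-29 kg

From the de Broglie relation λ = h/(mv), we solve for m:

m = h/(λv)
m = (6.626 × 10^-34 J·s) / (6.58 × 10^-12 m × 5.74 × 10^6 m/s)
m = 1.75 × 10^-29 kg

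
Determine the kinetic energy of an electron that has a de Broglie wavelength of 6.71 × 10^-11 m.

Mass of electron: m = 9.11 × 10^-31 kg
5.35 × 10^-17 J (or 334 eV)

From λ = h/√(2mKE), we solve for KE:

λ² = h²/(2mKE)
KE = h²/(2mλ²)
KE = (6.626 × 10^-34 J·s)² / (2 × 9.11 × 10^-31 kg × (6.71 × 10^-11 m)²)
KE = 5.35 × 10^-17 J
KE = 334 eV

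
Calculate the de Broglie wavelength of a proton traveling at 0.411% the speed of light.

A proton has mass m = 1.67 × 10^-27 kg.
3.22 × 10^-13 m

Using the de Broglie relation λ = h/(mv):

v = 0.411% × c = 1.232 × 10^6 m/s

λ = h/(mv)
λ = (6.626 × 10^-34 J·s) / (1.67 × 10^-27 kg × 1.232 × 10^6 m/s)
λ = 3.22 × 10^-13 m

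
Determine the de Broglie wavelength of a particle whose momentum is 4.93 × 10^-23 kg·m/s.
1.34 × 10^-11 m

Using the de Broglie relation λ = h/p:

λ = h/p
λ = (6.626 × 10^-34 J·s) / (4.93 × 10^-23 kg·m/s)
λ = 1.34 × 10^-11 m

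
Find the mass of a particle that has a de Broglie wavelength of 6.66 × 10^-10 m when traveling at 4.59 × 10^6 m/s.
2.17 × 10^-31 kg

From the de Broglie relation λ = h/(mv), we solve for m:

m = h/(λv)
m = (6.626 × 10^-34 J·s) / (6.66 × 10^-10 m × 4.59 × 10^6 m/s)
m = 2.17 × 10^-31 kg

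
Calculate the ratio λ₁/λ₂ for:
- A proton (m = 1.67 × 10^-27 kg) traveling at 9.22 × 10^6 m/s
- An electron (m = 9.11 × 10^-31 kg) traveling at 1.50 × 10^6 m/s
λ₁/λ₂ = 8.87 × 10^-5

Using λ = h/(mv):

λ₁ = h/(m₁v₁) = 4.30 × 10^-14 m
λ₂ = h/(m₂v₂) = 4.85 × 10^-10 m

Ratio λ₁/λ₂ = (m₂v₂)/(m₁v₁)
         = (9.11 × 10^-31 kg × 1.50 × 10^6 m/s) / (1.67 × 10^-27 kg × 9.22 × 10^6 m/s)
         = 8.87 × 10^-5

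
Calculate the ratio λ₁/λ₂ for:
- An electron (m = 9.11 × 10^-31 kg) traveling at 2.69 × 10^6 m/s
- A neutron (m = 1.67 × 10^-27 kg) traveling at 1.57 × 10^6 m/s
λ₁/λ₂ = 1.07 × 10^3

Using λ = h/(mv):

λ₁ = h/(m₁v₁) = 2.70 × 10^-10 m
λ₂ = h/(m₂v₂) = 2.53 × 10^-13 m

Ratio λ₁/λ₂ = (m₂v₂)/(m₁v₁)
         = (1.67 × 10^-27 kg × 1.57 × 10^6 m/s) / (9.11 × 10^-31 kg × 2.69 × 10^6 m/s)
         = 1.07 × 10^3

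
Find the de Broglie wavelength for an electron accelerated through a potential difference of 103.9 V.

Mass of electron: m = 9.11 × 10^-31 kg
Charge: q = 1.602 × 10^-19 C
1.20 × 10^-10 m

When a particle is accelerated through voltage V, it gains kinetic energy KE = qV.

The de Broglie wavelength is then λ = h/√(2mqV):

λ = h/√(2mqV)
λ = (6.626 × 10^-34 J·s) / √(2 × 9.11 × 10^-31 kg × 1.602 × 10^-19 C × 103.9 V)
λ = 1.20 × 10^-10 m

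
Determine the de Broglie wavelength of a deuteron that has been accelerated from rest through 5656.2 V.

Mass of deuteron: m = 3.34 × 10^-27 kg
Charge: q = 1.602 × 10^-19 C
2.69 × 10^-13 m

When a particle is accelerated through voltage V, it gains kinetic energy KE = qV.

The de Broglie wavelength is then λ = h/√(2mqV):

λ = h/√(2mqV)
λ = (6.626 × 10^-34 J·s) / √(2 × 3.34 × 10^-27 kg × 1.602 × 10^-19 C × 5656.2 V)
λ = 2.69 × 10^-13 m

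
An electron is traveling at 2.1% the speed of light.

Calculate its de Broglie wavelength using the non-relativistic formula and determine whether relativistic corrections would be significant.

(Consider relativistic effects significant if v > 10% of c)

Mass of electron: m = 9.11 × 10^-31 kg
No, relativistic corrections are not needed.

Using the non-relativistic de Broglie formula λ = h/(mv):

v = 2.1% × c = 6.296 × 10^6 m/s

λ = h/(mv)
λ = (6.626 × 10^-34 J·s) / (9.11 × 10^-31 kg × 6.296 × 10^6 m/s)
λ = 1.16 × 10^-10 m

Since v = 2.1% of c < 10% of c, relativistic corrections are NOT significant and this non-relativistic result is a good approximation.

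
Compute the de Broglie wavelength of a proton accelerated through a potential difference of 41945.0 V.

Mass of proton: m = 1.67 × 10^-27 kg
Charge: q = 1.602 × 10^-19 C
1.40 × 10^-13 m

When a particle is accelerated through voltage V, it gains kinetic energy KE = qV.

The de Broglie wavelength is then λ = h/√(2mqV):

λ = h/√(2mqV)
λ = (6.626 × 10^-34 J·s) / √(2 × 1.67 × 10^-27 kg × 1.602 × 10^-19 C × 41945.0 V)
λ = 1.40 × 10^-13 m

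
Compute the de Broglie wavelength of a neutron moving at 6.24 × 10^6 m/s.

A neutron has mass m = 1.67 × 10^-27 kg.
6.36 × 10^-14 m

Using the de Broglie relation λ = h/(mv):

λ = h/(mv)
λ = (6.626 × 10^-34 J·s) / (1.67 × 10^-27 kg × 6.24 × 10^6 m/s)
λ = 6.36 × 10^-14 m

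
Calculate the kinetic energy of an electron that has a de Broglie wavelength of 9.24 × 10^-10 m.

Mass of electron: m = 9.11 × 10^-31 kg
2.82 × 10^-19 J (or 1.76 eV)

From λ = h/√(2mKE), we solve for KE:

λ² = h²/(2mKE)
KE = h²/(2mλ²)
KE = (6.626 × 10^-34 J·s)² / (2 × 9.11 × 10^-31 kg × (9.24 × 10^-10 m)²)
KE = 2.82 × 10^-19 J
KE = 1.76 eV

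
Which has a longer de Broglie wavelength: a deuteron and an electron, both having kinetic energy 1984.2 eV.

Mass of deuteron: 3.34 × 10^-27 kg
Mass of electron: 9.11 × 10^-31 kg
The electron has the longer wavelength.

Using λ = h/√(2mKE):

For deuteron: λ₁ = h/√(2m₁KE) = 4.55 × 10^-13 m
For electron: λ₂ = h/√(2m₂KE) = 2.75 × 10^-11 m

Since λ ∝ 1/√m at constant kinetic energy, the lighter particle has the longer wavelength.

The electron has the longer de Broglie wavelength.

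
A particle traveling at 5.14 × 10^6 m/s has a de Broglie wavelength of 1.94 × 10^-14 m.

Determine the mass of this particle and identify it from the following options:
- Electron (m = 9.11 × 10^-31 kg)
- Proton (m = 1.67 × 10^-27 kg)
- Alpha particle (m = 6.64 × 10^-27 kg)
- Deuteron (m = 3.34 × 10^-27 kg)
The particle is an alpha particle.

From λ = h/(mv), solve for mass:

m = h/(λv)
m = (6.626 × 10^-34 J·s) / (1.94 × 10^-14 m × 5.14 × 10^6 m/s)
m = 6.64 × 10^-27 kg

Comparing with the listed masses, this is closest to an alpha particle.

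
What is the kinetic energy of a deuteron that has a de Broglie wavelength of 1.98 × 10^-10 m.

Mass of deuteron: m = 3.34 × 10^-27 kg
1.68 × 10^-21 J (or 0.0105 eV)

From λ = h/√(2mKE), we solve for KE:

λ² = h²/(2mKE)
KE = h²/(2mλ²)
KE = (6.626 × 10^-34 J·s)² / (2 × 3.34 × 10^-27 kg × (1.98 × 10^-10 m)²)
KE = 1.68 × 10^-21 J
KE = 0.0105 eV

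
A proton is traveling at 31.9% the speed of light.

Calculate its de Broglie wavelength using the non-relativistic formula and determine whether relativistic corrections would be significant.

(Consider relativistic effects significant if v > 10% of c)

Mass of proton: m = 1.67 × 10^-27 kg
Yes, relativistic corrections are needed.

Using the non-relativistic de Broglie formula λ = h/(mv):

v = 31.9% × c = 9.563 × 10^7 m/s

λ = h/(mv)
λ = (6.626 × 10^-34 J·s) / (1.67 × 10^-27 kg × 9.563 × 10^7 m/s)
λ = 4.15 × 10^-15 m

Since v = 31.9% of c > 10% of c, relativistic corrections ARE significant and the actual wavelength would differ from this non-relativistic estimate.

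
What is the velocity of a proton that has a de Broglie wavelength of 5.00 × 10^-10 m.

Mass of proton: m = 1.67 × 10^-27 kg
7.94 × 10^2 m/s

From the de Broglie relation λ = h/(mv), we solve for v:

v = h/(mλ)
v = (6.626 × 10^-34 J·s) / (1.67 × 10^-27 kg × 5.00 × 10^-10 m)
v = 7.94 × 10^2 m/s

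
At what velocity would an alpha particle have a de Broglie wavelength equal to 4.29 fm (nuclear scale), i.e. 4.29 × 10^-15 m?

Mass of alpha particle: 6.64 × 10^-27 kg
2.33 × 10^7 m/s

From λ = h/(mv), solve for v:

v = h/(mλ)
v = (6.626 × 10^-34 J·s) / (6.64 × 10^-27 kg × 4.29 × 10^-15 m)
v = 2.33 × 10^7 m/s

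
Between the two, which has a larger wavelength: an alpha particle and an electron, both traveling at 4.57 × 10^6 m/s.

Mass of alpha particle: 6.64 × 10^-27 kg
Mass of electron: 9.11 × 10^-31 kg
The electron has the longer wavelength.

Using λ = h/(mv), since both particles have the same velocity, the wavelength depends only on mass.

For alpha particle: λ₁ = h/(m₁v) = 2.18 × 10^-14 m
For electron: λ₂ = h/(m₂v) = 1.59 × 10^-10 m

Since λ ∝ 1/m at constant velocity, the lighter particle has the longer wavelength.

The electron has the longer de Broglie wavelength.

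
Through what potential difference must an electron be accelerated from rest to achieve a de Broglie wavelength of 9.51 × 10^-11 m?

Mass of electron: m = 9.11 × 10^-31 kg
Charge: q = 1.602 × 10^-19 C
166 V

From λ = h/√(2mqV), we solve for V:

λ² = h²/(2mqV)
V = h²/(2mqλ²)
V = (6.626 × 10^-34 J·s)² / (2 × 9.11 × 10^-31 kg × 1.602 × 10^-19 C × (9.51 × 10^-11 m)²)
V = 166 V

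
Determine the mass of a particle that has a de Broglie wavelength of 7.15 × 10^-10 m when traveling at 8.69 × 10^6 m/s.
1.07 × 10^-31 kg

From the de Broglie relation λ = h/(mv), we solve for m:

m = h/(λv)
m = (6.626 × 10^-34 J·s) / (7.15 × 10^-10 m × 8.69 × 10^6 m/s)
m = 1.07 × 10^-31 kg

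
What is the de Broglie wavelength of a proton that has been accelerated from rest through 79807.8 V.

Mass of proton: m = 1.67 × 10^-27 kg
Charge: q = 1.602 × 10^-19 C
1.01 × 10^-13 m

When a particle is accelerated through voltage V, it gains kinetic energy KE = qV.

The de Broglie wavelength is then λ = h/√(2mqV):

λ = h/√(2mqV)
λ = (6.626 × 10^-34 J·s) / √(2 × 1.67 × 10^-27 kg × 1.602 × 10^-19 C × 79807.8 V)
λ = 1.01 × 10^-13 m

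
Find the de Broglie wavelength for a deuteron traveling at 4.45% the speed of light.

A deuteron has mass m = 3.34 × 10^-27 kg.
1.49 × 10^-14 m

Using the de Broglie relation λ = h/(mv):

v = 4.45% × c = 1.334 × 10^7 m/s

λ = h/(mv)
λ = (6.626 × 10^-34 J·s) / (3.34 × 10^-27 kg × 1.334 × 10^7 m/s)
λ = 1.49 × 10^-14 m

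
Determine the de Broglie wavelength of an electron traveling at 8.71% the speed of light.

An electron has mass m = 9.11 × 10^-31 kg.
2.79 × 10^-11 m

Using the de Broglie relation λ = h/(mv):

v = 8.71% × c = 2.611 × 10^7 m/s

λ = h/(mv)
λ = (6.626 × 10^-34 J·s) / (9.11 × 10^-31 kg × 2.611 × 10^7 m/s)
λ = 2.79 × 10^-11 m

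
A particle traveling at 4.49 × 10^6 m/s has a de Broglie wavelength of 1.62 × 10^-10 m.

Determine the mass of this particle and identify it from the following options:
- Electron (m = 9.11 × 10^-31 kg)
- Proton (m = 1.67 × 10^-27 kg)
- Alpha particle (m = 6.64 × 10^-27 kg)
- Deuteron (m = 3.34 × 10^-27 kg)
The particle is an electron.

From λ = h/(mv), solve for mass:

m = h/(λv)
m = (6.626 × 10^-34 J·s) / (1.62 × 10^-10 m × 4.49 × 10^6 m/s)
m = 9.11 × 10^-31 kg

Comparing with the listed masses, this is closest to an electron.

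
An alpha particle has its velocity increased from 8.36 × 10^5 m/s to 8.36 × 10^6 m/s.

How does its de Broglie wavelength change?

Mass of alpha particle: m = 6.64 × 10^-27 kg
The wavelength decreases by a factor of 10.

Using λ = h/(mv):

Initial wavelength: λ₁ = h/(mv₁) = 1.19 × 10^-13 m
Final wavelength: λ₂ = h/(mv₂) = 1.19 × 10^-14 m

Since λ ∝ 1/v, when velocity increases by a factor of 10, the wavelength decreases by a factor of 10.

λ₂/λ₁ = v₁/v₂ = 1/10

The wavelength decreases by a factor of 10.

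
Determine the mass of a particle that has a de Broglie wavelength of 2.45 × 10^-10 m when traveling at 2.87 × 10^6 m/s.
9.42 × 10^-31 kg

From the de Broglie relation λ = h/(mv), we solve for m:

m = h/(λv)
m = (6.626 × 10^-34 J·s) / (2.45 × 10^-10 m × 2.87 × 10^6 m/s)
m = 9.42 × 10^-31 kg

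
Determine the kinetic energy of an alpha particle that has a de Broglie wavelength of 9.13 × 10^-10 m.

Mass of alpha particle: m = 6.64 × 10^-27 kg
3.97 × 10^-23 J (or 2.48 × 10^-4 eV)

From λ = h/√(2mKE), we solve for KE:

λ² = h²/(2mKE)
KE = h²/(2mλ²)
KE = (6.626 × 10^-34 J·s)² / (2 × 6.64 × 10^-27 kg × (9.13 × 10^-10 m)²)
KE = 3.97 × 10^-23 J
KE = 2.48 × 10^-4 eV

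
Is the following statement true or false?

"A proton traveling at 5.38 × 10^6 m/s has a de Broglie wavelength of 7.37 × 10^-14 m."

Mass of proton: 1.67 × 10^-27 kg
True

The claim is correct.

Using λ = h/(mv):
λ = (6.626 × 10^-34 J·s) / (1.67 × 10^-27 kg × 5.38 × 10^6 m/s)
λ = 7.37 × 10^-14 m

This matches the claimed value.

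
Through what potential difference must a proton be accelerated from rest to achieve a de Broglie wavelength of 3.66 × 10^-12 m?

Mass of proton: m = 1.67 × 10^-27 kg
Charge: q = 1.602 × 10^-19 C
61.3 V

From λ = h/√(2mqV), we solve for V:

λ² = h²/(2mqV)
V = h²/(2mqλ²)
V = (6.626 × 10^-34 J·s)² / (2 × 1.67 × 10^-27 kg × 1.602 × 10^-19 C × (3.66 × 10^-12 m)²)
V = 61.3 V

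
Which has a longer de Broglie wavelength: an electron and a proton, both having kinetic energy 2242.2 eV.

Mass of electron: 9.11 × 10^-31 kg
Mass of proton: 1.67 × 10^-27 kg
The electron has the longer wavelength.

Using λ = h/√(2mKE):

For electron: λ₁ = h/√(2m₁KE) = 2.59 × 10^-11 m
For proton: λ₂ = h/√(2m₂KE) = 6.05 × 10^-13 m

Since λ ∝ 1/√m at constant kinetic energy, the lighter particle has the longer wavelength.

The electron has the longer de Broglie wavelength.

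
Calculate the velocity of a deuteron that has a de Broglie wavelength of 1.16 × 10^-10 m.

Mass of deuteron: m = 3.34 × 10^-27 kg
1.71 × 10^3 m/s

From the de Broglie relation λ = h/(mv), we solve for v:

v = h/(mλ)
v = (6.626 × 10^-34 J·s) / (3.34 × 10^-27 kg × 1.16 × 10^-10 m)
v = 1.71 × 10^3 m/s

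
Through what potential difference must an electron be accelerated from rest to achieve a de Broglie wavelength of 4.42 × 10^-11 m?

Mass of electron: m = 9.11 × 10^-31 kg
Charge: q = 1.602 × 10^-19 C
770 V

From λ = h/√(2mqV), we solve for V:

λ² = h²/(2mqV)
V = h²/(2mqλ²)
V = (6.626 × 10^-34 J·s)² / (2 × 9.11 × 10^-31 kg × 1.602 × 10^-19 C × (4.42 × 10^-11 m)²)
V = 770 V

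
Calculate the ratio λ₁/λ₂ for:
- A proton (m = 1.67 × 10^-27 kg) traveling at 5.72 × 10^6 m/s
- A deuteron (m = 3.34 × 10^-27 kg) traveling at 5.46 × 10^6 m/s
λ₁/λ₂ = 1.91

Using λ = h/(mv):

λ₁ = h/(m₁v₁) = 6.94 × 10^-14 m
λ₂ = h/(m₂v₂) = 3.63 × 10^-14 m

Ratio λ₁/λ₂ = (m₂v₂)/(m₁v₁)
         = (3.34 × 10^-27 kg × 5.46 × 10^6 m/s) / (1.67 × 10^-27 kg × 5.72 × 10^6 m/s)
         = 1.91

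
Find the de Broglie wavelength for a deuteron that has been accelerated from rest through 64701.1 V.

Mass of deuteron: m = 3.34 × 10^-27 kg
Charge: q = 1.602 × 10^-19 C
7.96 × 10^-14 m

When a particle is accelerated through voltage V, it gains kinetic energy KE = qV.

The de Broglie wavelength is then λ = h/√(2mqV):

λ = h/√(2mqV)
λ = (6.626 × 10^-34 J·s) / √(2 × 3.34 × 10^-27 kg × 1.602 × 10^-19 C × 64701.1 V)
λ = 7.96 × 10^-14 m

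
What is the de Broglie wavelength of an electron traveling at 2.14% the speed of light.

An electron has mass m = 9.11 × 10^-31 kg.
1.13 × 10^-10 m

Using the de Broglie relation λ = h/(mv):

v = 2.14% × c = 6.416 × 10^6 m/s

λ = h/(mv)
λ = (6.626 × 10^-34 J·s) / (9.11 × 10^-31 kg × 6.416 × 10^6 m/s)
λ = 1.13 × 10^-10 m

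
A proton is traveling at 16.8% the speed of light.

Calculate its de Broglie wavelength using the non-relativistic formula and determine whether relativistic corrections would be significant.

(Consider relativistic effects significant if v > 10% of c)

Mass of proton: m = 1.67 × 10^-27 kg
Yes, relativistic corrections are needed.

Using the non-relativistic de Broglie formula λ = h/(mv):

v = 16.8% × c = 5.037 × 10^7 m/s

λ = h/(mv)
λ = (6.626 × 10^-34 J·s) / (1.67 × 10^-27 kg × 5.037 × 10^7 m/s)
λ = 7.88 × 10^-15 m

Since v = 16.8% of c > 10% of c, relativistic corrections ARE significant and the actual wavelength would differ from this non-relativistic estimate.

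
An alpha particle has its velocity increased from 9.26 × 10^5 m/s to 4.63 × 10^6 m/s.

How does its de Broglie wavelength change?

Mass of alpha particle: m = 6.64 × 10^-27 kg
The wavelength decreases by a factor of 5.

Using λ = h/(mv):

Initial wavelength: λ₁ = h/(mv₁) = 1.08 × 10^-13 m
Final wavelength: λ₂ = h/(mv₂) = 2.16 × 10^-14 m

Since λ ∝ 1/v, when velocity increases by a factor of 5, the wavelength decreases by a factor of 5.

λ₂/λ₁ = v₁/v₂ = 1/5

The wavelength decreases by a factor of 5.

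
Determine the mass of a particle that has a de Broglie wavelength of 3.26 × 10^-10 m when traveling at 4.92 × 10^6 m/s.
4.13 × 10^-31 kg

From the de Broglie relation λ = h/(mv), we solve for m:

m = h/(λv)
m = (6.626 × 10^-34 J·s) / (3.26 × 10^-10 m × 4.92 × 10^6 m/s)
m = 4.13 × 10^-31 kg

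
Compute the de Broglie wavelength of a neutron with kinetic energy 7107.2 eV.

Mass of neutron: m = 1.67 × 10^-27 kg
3.40 × 10^-13 m

Using λ = h/√(2mKE):

First convert KE to Joules: KE = 7107.2 eV = 1.139 × 10^-15 J

λ = h/√(2mKE)
λ = (6.626 × 10^-34 J·s) / √(2 × 1.67 × 10^-27 kg × 1.139 × 10^-15 J)
λ = 3.40 × 10^-13 m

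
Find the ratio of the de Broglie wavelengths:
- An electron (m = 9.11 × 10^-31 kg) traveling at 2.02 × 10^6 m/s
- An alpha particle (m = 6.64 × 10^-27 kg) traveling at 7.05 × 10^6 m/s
λ₁/λ₂ = 2.54 × 10^4

Using λ = h/(mv):

λ₁ = h/(m₁v₁) = 3.60 × 10^-10 m
λ₂ = h/(m₂v₂) = 1.42 × 10^-14 m

Ratio λ₁/λ₂ = (m₂v₂)/(m₁v₁)
         = (6.64 × 10^-27 kg × 7.05 × 10^6 m/s) / (9.11 × 10^-31 kg × 2.02 × 10^6 m/s)
         = 2.54 × 10^4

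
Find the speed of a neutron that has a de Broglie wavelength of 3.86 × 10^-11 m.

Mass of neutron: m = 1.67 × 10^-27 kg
1.03 × 10^4 m/s

From the de Broglie relation λ = h/(mv), we solve for v:

v = h/(mλ)
v = (6.626 × 10^-34 J·s) / (1.67 × 10^-27 kg × 3.86 × 10^-11 m)
v = 1.03 × 10^4 m/s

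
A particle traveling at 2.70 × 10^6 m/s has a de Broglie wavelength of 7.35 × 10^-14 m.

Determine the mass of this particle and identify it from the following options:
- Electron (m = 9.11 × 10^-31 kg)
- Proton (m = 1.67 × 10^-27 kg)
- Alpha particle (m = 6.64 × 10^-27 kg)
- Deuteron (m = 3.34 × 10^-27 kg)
The particle is a deuteron.

From λ = h/(mv), solve for mass:

m = h/(λv)
m = (6.626 × 10^-34 J·s) / (7.35 × 10^-14 m × 2.70 × 10^6 m/s)
m = 3.34 × 10^-27 kg

Comparing with the listed masses, this is closest to a deuteron.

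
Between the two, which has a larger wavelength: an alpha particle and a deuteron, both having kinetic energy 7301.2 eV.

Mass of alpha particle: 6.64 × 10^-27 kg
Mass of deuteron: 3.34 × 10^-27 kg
The deuteron has the longer wavelength.

Using λ = h/√(2mKE):

For alpha particle: λ₁ = h/√(2m₁KE) = 1.68 × 10^-13 m
For deuteron: λ₂ = h/√(2m₂KE) = 2.37 × 10^-13 m

Since λ ∝ 1/√m at constant kinetic energy, the lighter particle has the longer wavelength.

The deuteron has the longer de Broglie wavelength.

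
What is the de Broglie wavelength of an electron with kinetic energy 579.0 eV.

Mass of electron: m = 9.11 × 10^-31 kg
5.10 × 10^-11 m

Using λ = h/√(2mKE):

First convert KE to Joules: KE = 579.0 eV = 9.277 × 10^-17 J

λ = h/√(2mKE)
λ = (6.626 × 10^-34 J·s) / √(2 × 9.11 × 10^-31 kg × 9.277 × 10^-17 J)
λ = 5.10 × 10^-11 m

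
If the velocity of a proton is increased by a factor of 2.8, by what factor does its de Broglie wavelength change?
The wavelength decreases by a factor of 2.8.

From λ = h/(mv), the wavelength is inversely proportional to velocity:

λ ∝ 1/v

If v → 2.8v, then λ → λ/2.8

When velocity is increased by a factor of 2.8, the wavelength decreases by a factor of 2.8.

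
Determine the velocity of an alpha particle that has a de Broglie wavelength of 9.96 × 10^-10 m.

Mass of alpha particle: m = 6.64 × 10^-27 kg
1.00 × 10^2 m/s

From the de Broglie relation λ = h/(mv), we solve for v:

v = h/(mλ)
v = (6.626 × 10^-34 J·s) / (6.64 × 10^-27 kg × 9.96 × 10^-10 m)
v = 1.00 × 10^2 m/s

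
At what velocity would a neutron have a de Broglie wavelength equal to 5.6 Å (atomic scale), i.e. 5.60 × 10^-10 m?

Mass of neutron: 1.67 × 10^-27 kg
7.09 × 10^2 m/s

From λ = h/(mv), solve for v:

v = h/(mλ)
v = (6.626 × 10^-34 J·s) / (1.67 × 10^-27 kg × 5.60 × 10^-10 m)
v = 7.09 × 10^2 m/s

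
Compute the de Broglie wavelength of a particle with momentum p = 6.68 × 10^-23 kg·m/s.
9.92 × 10^-12 m

Using the de Broglie relation λ = h/p:

λ = h/p
λ = (6.626 × 10^-34 J·s) / (6.68 × 10^-23 kg·m/s)
λ = 9.92 × 10^-12 m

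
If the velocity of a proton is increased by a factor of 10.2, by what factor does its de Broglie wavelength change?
The wavelength decreases by a factor of 10.2.

From λ = h/(mv), the wavelength is inversely proportional to velocity:

λ ∝ 1/v

If v → 10.2v, then λ → λ/10.2

When velocity is increased by a factor of 10.2, the wavelength decreases by a factor of 10.2.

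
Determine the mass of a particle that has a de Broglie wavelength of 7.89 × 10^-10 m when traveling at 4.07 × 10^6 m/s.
2.06 × 10^-31 kg

From the de Broglie relation λ = h/(mv), we solve for m:

m = h/(λv)
m = (6.626 × 10^-34 J·s) / (7.89 × 10^-10 m × 4.07 × 10^6 m/s)
m = 2.06 × 10^-31 kg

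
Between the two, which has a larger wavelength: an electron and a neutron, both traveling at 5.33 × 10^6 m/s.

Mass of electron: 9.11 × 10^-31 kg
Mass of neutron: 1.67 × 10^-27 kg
The electron has the longer wavelength.

Using λ = h/(mv), since both particles have the same velocity, the wavelength depends only on mass.

For electron: λ₁ = h/(m₁v) = 1.36 × 10^-10 m
For neutron: λ₂ = h/(m₂v) = 7.44 × 10^-14 m

Since λ ∝ 1/m at constant velocity, the lighter particle has the longer wavelength.

The electron has the longer de Broglie wavelength.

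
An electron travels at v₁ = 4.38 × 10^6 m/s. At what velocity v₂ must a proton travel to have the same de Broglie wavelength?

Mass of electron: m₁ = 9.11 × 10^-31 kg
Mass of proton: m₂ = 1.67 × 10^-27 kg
v₂ = 2.39 × 10^3 m/s

For equal de Broglie wavelengths: λ₁ = λ₂

h/(m₁v₁) = h/(m₂v₂)
m₁v₁ = m₂v₂
v₂ = v₁ · (m₁/m₂)

v₂ = 4.38 × 10^6 m/s × (9.11 × 10^-31 kg / 1.67 × 10^-27 kg)
v₂ = 2.39 × 10^3 m/s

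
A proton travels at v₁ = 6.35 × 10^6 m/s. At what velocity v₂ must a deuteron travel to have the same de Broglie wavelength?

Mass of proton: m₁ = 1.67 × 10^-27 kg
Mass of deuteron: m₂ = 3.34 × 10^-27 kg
v₂ = 3.18 × 10^6 m/s

For equal de Broglie wavelengths: λ₁ = λ₂

h/(m₁v₁) = h/(m₂v₂)
m₁v₁ = m₂v₂
v₂ = v₁ · (m₁/m₂)

v₂ = 6.35 × 10^6 m/s × (1.67 × 10^-27 kg / 3.34 × 10^-27 kg)
v₂ = 3.18 × 10^6 m/s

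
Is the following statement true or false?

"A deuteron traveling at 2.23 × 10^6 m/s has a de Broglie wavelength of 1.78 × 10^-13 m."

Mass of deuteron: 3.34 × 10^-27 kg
False

The claim is incorrect.

Using λ = h/(mv):
λ = (6.626 × 10^-34 J·s) / (3.34 × 10^-27 kg × 2.23 × 10^6 m/s)
λ = 8.90 × 10^-14 m

The actual wavelength differs from the claimed 1.78 × 10^-13 m.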